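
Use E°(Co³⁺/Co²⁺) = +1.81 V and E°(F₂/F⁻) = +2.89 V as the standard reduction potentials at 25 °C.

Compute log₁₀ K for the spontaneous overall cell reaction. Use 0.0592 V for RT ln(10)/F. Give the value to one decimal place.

Cathode: F₂/F⁻; anode: Co³⁺/Co²⁺. E°cell = +1.08 V, n = 2.
log K = nE°cell / 0.0592 = (2)(+1.08) / 0.0592 = 36.5.

36.5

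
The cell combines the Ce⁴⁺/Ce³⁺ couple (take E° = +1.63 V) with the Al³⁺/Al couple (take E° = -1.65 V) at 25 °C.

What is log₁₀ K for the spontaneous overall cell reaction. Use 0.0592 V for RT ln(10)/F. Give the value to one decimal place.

166.2

Cathode: Ce⁴⁺/Ce³⁺; anode: Al³⁺/Al. E°cell = +3.28 V, n = 3.
log K = nE°cell / 0.0592 = (3)(+3.28) / 0.0592 = 166.2.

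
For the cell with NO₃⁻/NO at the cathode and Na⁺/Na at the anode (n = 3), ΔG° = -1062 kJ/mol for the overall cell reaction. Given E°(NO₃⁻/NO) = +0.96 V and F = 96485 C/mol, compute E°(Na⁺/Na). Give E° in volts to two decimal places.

-2.71 V

E°cell = −ΔG°/(nF) = −(-1062×10³)/((3)(96485)) = +3.669 V.
Since NO₃⁻/NO is the cathode and Na⁺/Na the anode, E°cell = E°(NO₃⁻/NO) − E°(Na⁺/Na).
So E°(Na⁺/Na) = E°(NO₃⁻/NO) − E°cell = (+0.96) − (+3.669) = -2.71 V.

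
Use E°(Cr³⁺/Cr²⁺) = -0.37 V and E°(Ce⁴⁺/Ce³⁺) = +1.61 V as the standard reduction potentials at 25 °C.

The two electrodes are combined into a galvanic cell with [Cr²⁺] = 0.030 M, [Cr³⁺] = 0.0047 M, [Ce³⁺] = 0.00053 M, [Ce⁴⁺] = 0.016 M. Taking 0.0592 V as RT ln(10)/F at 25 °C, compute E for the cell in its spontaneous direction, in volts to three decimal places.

+2.115 V

Ce⁴⁺/Ce³⁺ is the cathode (higher E°), Cr³⁺/Cr²⁺ the anode: E°cell = +1.61 − (-0.37) = +1.98 V, n = 1.
Overall: Ce⁴⁺(aq) + Cr²⁺(aq) → Ce³⁺(aq) + Cr³⁺(aq)
Q = [Ce³⁺]·[Cr³⁺] / ([Ce⁴⁺]·[Cr²⁺]); log Q = -2.285.
E = E° − (0.0592/n) log Q = +1.98 − (0.0592/1)(-2.285) = +2.115 V.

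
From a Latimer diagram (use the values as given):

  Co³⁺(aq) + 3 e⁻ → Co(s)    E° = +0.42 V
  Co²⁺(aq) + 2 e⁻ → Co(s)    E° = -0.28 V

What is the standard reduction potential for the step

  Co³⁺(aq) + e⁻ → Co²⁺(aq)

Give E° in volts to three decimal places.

+1.820 V

Sequential free energies add, so n₃E°₃ = n₁E°₁ + n₂E°₂.
With n₃ = 3, and the known step contributing 2×(-0.28) V, the unknown satisfies 1·E° = 3×(+0.42) − 2×(-0.28) = +1.820.
E° = +1.820 / 1 = +1.820 V.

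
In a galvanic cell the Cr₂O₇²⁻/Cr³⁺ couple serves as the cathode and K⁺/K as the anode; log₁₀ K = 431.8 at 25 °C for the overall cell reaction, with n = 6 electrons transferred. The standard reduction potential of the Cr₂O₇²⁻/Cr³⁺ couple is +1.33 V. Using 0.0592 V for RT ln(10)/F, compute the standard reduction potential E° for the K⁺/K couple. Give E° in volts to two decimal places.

E°cell = (0.0592/n)·log K = (0.0592/6)(431.8) = +4.260 V.
Since Cr₂O₇²⁻/Cr³⁺ is the cathode and K⁺/K the anode, E°cell = E°(Cr₂O₇²⁻/Cr³⁺) − E°(K⁺/K).
So E°(K⁺/K) = E°(Cr₂O₇²⁻/Cr³⁺) − E°cell = (+1.33) − (+4.260) = -2.93 V.

-2.93 V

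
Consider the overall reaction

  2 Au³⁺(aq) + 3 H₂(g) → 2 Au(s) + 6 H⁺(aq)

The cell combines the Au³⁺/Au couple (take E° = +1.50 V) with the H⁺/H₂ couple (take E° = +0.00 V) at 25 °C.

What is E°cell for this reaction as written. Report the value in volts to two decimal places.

+1.50 V

The Au³⁺/Au couple has the higher reduction potential, so it is the cathode; H⁺/H₂ is oxidised at the anode.
E°cell = E°(cathode) − E°(anode) = (+1.50) − (+0.00) = +1.50 V.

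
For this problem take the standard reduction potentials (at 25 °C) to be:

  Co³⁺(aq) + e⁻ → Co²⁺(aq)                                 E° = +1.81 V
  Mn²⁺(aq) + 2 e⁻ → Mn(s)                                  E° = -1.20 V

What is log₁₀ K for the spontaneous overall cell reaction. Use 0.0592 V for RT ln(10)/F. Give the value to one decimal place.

Cathode: Co³⁺/Co²⁺; anode: Mn²⁺/Mn. E°cell = +3.01 V, n = 2.
log K = nE°cell / 0.0592 = (2)(+3.01) / 0.0592 = 101.7.

101.7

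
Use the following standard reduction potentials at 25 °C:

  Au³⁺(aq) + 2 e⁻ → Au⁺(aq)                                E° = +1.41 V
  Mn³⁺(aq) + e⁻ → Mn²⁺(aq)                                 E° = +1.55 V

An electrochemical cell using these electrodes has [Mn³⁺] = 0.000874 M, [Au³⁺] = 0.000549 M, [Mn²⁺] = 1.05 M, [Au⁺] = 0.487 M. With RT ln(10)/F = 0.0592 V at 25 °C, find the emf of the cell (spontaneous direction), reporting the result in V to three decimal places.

Mn³⁺/Mn²⁺ is the cathode (higher E°), Au³⁺/Au⁺ the anode: E°cell = +1.55 − (+1.41) = +0.14 V, n = 2.
Overall: 2 Mn³⁺(aq) + Au⁺(aq) → 2 Mn²⁺(aq) + Au³⁺(aq)
Q = [Mn²⁺]^2·[Au³⁺] / ([Mn³⁺]^2·[Au⁺]); log Q = 3.211.
E = E° − (0.0592/n) log Q = +0.14 − (0.0592/2)(3.211) = +0.045 V.

+0.045 V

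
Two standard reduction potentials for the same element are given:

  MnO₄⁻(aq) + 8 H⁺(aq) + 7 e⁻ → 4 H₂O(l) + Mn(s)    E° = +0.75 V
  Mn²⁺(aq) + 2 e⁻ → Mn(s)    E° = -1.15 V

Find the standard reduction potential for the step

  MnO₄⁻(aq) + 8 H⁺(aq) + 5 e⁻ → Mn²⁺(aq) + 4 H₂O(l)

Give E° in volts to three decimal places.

+1.510 V

Sequential free energies add, so n₃E°₃ = n₁E°₁ + n₂E°₂.
With n₃ = 7, and the known step contributing 2×(-1.15) V, the unknown satisfies 5·E° = 7×(+0.75) − 2×(-1.15) = +7.550.
E° = +7.550 / 5 = +1.510 V.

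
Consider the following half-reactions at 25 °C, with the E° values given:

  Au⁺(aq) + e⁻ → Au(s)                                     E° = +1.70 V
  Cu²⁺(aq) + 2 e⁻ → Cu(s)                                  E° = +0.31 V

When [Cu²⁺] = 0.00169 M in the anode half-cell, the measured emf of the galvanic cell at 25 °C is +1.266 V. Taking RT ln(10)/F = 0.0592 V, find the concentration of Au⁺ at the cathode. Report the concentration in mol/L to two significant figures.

Au⁺/Au is the cathode, Cu²⁺/Cu the anode: E°cell = +1.39 V, n = 2.
Overall reaction: 2 Au⁺(aq) + Cu(s) → 2 Au(s) + Cu²⁺(aq); Q = [Cu²⁺]^1/[Au⁺]^2.
From E = E° − (0.0592/n) log Q: log Q = (E° − E)·n/0.0592 = (+1.39 − (+1.266))·2/0.0592 = 4.1892.
So 2·log[Au⁺] = 1·log(0.00169) − log Q = -2.7721 − (4.1892) = -6.9613; log[Au⁺] = -6.9613 / 2 = -3.4806; [Au⁺] = 10^(-3.4806) ≈ 0.00033 M.

0.00033 M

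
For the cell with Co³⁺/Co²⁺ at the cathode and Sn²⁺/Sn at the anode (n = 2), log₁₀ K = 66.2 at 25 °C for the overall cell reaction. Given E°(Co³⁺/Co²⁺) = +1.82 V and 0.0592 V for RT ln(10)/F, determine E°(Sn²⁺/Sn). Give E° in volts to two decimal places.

-0.14 V

E°cell = (0.0592/n)·log K = (0.0592/2)(66.2) = +1.960 V.
Since Co³⁺/Co²⁺ is the cathode and Sn²⁺/Sn the anode, E°cell = E°(Co³⁺/Co²⁺) − E°(Sn²⁺/Sn).
So E°(Sn²⁺/Sn) = E°(Co³⁺/Co²⁺) − E°cell = (+1.82) − (+1.960) = -0.14 V.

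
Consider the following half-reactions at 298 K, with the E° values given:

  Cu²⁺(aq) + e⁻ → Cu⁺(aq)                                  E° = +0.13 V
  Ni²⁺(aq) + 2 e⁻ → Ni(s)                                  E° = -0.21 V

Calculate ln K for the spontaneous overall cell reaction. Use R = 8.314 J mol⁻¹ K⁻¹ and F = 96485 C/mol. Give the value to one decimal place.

26.5

Cathode: Cu²⁺/Cu⁺; anode: Ni²⁺/Ni. E°cell = (+0.13) − (-0.21) = +0.34 V, with n = 2.
ΔG° = −nFE° = −RT ln K, so ln K = nFE°/(RT) = (2)(96485)(+0.34) / ((8.314)(298)) = 26.481.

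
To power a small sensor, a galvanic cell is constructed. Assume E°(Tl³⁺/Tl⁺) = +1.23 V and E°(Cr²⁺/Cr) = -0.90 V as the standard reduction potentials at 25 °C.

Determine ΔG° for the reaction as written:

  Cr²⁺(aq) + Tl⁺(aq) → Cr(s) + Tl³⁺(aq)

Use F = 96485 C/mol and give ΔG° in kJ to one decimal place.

+411.0 kJ

As written, Cr²⁺/Cr is reduced (cathode) and Tl³⁺/Tl⁺ is oxidised (anode), so E°cell = (-0.90) − (+1.23) = -2.13 V.
Balancing electrons gives n = 2.
ΔG° = −nFE° = −(2)(96485)(-2.13) = 411,026 J = +411.0 kJ.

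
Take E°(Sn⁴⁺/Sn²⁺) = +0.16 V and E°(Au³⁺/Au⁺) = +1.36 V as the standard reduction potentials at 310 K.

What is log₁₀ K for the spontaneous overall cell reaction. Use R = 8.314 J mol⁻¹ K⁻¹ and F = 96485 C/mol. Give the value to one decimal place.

39.0

Cathode: Au³⁺/Au⁺; anode: Sn⁴⁺/Sn²⁺. E°cell = (+1.36) − (+0.16) = +1.20 V, with n = 2.
ΔG° = −nFE° = −RT ln K, so ln K = nFE°/(RT) = (2)(96485)(+1.20) / ((8.314)(310)) = 89.846.
log₁₀ K = 89.846 / ln 10 = 39.0.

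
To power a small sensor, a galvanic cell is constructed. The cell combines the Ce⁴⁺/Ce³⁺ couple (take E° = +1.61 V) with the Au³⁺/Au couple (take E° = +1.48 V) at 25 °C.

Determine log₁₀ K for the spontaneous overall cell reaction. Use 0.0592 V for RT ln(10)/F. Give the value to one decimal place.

Cathode: Ce⁴⁺/Ce³⁺; anode: Au³⁺/Au. E°cell = +0.13 V, n = 3.
log K = nE°cell / 0.0592 = (3)(+0.13) / 0.0592 = 6.6.

6.6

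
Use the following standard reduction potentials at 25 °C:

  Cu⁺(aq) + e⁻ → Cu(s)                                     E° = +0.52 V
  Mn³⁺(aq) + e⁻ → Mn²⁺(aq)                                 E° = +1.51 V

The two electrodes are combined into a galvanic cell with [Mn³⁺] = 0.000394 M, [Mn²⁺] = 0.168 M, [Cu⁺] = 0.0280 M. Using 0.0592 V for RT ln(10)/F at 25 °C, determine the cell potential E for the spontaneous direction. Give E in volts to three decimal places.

+0.926 V

Mn³⁺/Mn²⁺ is the cathode (higher E°), Cu⁺/Cu the anode: E°cell = +1.51 − (+0.52) = +0.99 V, n = 1.
Overall: Mn³⁺(aq) + Cu(s) → Mn²⁺(aq) + Cu⁺(aq)
Q = [Mn²⁺]·[Cu⁺] / ([Mn³⁺]); log Q = 1.077.
E = E° − (0.0592/n) log Q = +0.99 − (0.0592/1)(1.077) = +0.926 V.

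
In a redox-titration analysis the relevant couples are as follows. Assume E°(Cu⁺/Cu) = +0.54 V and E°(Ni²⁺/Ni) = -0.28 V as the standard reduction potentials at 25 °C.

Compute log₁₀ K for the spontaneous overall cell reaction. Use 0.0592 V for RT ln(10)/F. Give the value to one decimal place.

27.7

Cathode: Cu⁺/Cu; anode: Ni²⁺/Ni. E°cell = +0.82 V, n = 2.
log K = nE°cell / 0.0592 = (2)(+0.82) / 0.0592 = 27.7.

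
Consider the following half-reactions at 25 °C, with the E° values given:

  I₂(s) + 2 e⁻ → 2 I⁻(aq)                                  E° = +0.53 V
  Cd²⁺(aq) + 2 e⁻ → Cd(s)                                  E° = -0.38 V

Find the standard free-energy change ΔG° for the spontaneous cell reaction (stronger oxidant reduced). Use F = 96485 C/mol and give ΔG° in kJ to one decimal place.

-175.6 kJ

I₂/I⁻ (E° = +0.53 V) is the cathode; Cd²⁺/Cd (E° = -0.38 V) is the anode, so E°cell = +0.91 V.
Balancing electrons gives n = 2 (lcm of 2 and 2).
ΔG° = −nFE° = −(2)(96485)(+0.91) = -175,603 J = -175.6 kJ.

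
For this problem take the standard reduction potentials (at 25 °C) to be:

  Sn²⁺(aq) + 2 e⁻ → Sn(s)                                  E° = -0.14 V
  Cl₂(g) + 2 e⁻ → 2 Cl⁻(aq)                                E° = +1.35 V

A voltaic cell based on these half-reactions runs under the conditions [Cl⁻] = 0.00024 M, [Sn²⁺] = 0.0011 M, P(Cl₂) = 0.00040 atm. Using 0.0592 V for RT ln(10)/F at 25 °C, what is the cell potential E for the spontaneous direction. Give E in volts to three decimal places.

Cl₂/Cl⁻ is the cathode (higher E°), Sn²⁺/Sn the anode: E°cell = +1.35 − (-0.14) = +1.49 V, n = 2.
Overall: Cl₂(g) + Sn(s) → 2 Cl⁻(aq) + Sn²⁺(aq)
Q = [Cl⁻]^2·[Sn²⁺] / (P(Cl₂)); log Q = -6.800.
E = E° − (0.0592/n) log Q = +1.49 − (0.0592/2)(-6.800) = +1.691 V.

+1.691 V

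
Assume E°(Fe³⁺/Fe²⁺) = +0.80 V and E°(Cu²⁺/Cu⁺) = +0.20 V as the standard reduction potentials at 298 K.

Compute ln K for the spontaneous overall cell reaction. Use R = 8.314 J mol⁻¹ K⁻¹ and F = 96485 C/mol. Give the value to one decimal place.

Cathode: Fe³⁺/Fe²⁺; anode: Cu²⁺/Cu⁺. E°cell = (+0.80) − (+0.20) = +0.60 V, with n = 1.
ΔG° = −nFE° = −RT ln K, so ln K = nFE°/(RT) = (1)(96485)(+0.60) / ((8.314)(298)) = 23.366.

23.4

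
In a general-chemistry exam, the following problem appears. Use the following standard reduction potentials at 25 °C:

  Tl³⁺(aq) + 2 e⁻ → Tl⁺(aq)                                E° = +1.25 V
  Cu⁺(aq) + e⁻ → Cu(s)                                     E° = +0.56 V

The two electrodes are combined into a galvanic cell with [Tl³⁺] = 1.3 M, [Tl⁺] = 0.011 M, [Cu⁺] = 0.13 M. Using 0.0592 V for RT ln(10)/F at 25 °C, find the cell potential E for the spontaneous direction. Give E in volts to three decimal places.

Tl³⁺/Tl⁺ is the cathode (higher E°), Cu⁺/Cu the anode: E°cell = +1.25 − (+0.56) = +0.69 V, n = 2.
Overall: Tl³⁺(aq) + 2 Cu(s) → Tl⁺(aq) + 2 Cu⁺(aq)
Q = [Tl⁺]·[Cu⁺]^2 / ([Tl³⁺]); log Q = -3.845.
E = E° − (0.0592/n) log Q = +0.69 − (0.0592/2)(-3.845) = +0.804 V.

+0.804 V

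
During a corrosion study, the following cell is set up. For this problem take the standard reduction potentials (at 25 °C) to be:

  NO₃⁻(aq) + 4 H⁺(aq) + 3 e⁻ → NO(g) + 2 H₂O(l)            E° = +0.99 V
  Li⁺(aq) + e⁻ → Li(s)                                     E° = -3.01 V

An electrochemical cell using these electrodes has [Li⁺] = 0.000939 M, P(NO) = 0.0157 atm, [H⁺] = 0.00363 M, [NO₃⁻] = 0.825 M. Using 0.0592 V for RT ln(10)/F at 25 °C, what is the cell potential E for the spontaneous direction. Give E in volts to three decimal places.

+4.021 V

NO₃⁻/NO is the cathode (higher E°), Li⁺/Li the anode: E°cell = +0.99 − (-3.01) = +4.00 V, n = 3.
Overall: NO₃⁻(aq) + 4 H⁺(aq) + 3 Li(s) → NO(g) + 2 H₂O(l) + 3 Li⁺(aq)
Q = P(NO)·[Li⁺]^3 / ([NO₃⁻]·[H⁺]^4); log Q = -1.042.
E = E° − (0.0592/n) log Q = +4.00 − (0.0592/3)(-1.042) = +4.021 V.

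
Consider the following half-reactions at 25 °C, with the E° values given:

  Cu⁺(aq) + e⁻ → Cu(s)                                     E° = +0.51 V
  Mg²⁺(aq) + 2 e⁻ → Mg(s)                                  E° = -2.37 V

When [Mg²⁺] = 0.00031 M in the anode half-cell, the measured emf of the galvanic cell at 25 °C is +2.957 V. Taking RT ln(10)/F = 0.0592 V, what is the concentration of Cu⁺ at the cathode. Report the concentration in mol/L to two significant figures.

0.35 M

Cu⁺/Cu is the cathode, Mg²⁺/Mg the anode: E°cell = +2.88 V, n = 2.
Overall reaction: 2 Cu⁺(aq) + Mg(s) → 2 Cu(s) + Mg²⁺(aq); Q = [Mg²⁺]^1/[Cu⁺]^2.
From E = E° − (0.0592/n) log Q: log Q = (E° − E)·n/0.0592 = (+2.88 − (+2.957))·2/0.0592 = -2.6014.
So 2·log[Cu⁺] = 1·log(0.00031) − log Q = -3.5086 − (-2.6014) = -0.9072; log[Cu⁺] = -0.9072 / 2 = -0.4536; [Cu⁺] = 10^(-0.4536) ≈ 0.35 M.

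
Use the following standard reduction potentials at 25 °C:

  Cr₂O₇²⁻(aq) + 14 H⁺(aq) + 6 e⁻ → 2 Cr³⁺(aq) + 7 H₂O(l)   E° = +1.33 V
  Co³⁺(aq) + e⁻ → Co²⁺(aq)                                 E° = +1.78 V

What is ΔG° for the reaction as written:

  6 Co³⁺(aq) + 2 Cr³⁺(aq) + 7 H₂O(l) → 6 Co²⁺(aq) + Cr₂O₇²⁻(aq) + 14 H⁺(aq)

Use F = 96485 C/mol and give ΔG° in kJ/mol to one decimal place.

As written, Co³⁺/Co²⁺ is reduced (cathode) and Cr₂O₇²⁻/Cr³⁺ is oxidised (anode), so E°cell = (+1.78) − (+1.33) = +0.45 V.
Balancing electrons gives n = 6.
ΔG° = −nFE° = −(6)(96485)(+0.45) = -260,510 J = -260.5 kJ/mol.

-260.5 kJ/mol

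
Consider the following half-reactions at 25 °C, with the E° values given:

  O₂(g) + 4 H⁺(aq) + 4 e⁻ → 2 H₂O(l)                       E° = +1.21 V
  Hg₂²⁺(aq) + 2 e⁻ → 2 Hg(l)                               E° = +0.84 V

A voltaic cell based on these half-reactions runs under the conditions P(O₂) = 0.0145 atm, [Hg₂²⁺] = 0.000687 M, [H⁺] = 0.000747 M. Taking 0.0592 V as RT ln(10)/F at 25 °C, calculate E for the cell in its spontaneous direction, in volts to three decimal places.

+0.251 V

O₂/H₂O is the cathode (higher E°), Hg₂²⁺/Hg the anode: E°cell = +1.21 − (+0.84) = +0.37 V, n = 4.
Overall: O₂(g) + 4 H⁺(aq) + 4 Hg(l) → 2 H₂O(l) + 2 Hg₂²⁺(aq)
Q = [Hg₂²⁺]^2 / (P(O₂)·[H⁺]^4); log Q = 8.019.
E = E° − (0.0592/n) log Q = +0.37 − (0.0592/4)(8.019) = +0.251 V.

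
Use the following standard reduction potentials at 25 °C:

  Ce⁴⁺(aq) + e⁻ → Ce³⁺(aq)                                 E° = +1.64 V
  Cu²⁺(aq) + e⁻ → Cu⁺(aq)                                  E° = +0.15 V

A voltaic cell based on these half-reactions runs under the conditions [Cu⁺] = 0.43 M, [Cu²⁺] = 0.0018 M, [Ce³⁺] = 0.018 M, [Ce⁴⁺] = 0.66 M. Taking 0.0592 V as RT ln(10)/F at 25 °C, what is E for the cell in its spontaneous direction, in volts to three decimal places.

+1.723 V

Ce⁴⁺/Ce³⁺ is the cathode (higher E°), Cu²⁺/Cu⁺ the anode: E°cell = +1.64 − (+0.15) = +1.49 V, n = 1.
Overall: Ce⁴⁺(aq) + Cu⁺(aq) → Ce³⁺(aq) + Cu²⁺(aq)
Q = [Ce³⁺]·[Cu²⁺] / ([Ce⁴⁺]·[Cu⁺]); log Q = -3.942.
E = E° − (0.0592/n) log Q = +1.49 − (0.0592/1)(-3.942) = +1.723 V.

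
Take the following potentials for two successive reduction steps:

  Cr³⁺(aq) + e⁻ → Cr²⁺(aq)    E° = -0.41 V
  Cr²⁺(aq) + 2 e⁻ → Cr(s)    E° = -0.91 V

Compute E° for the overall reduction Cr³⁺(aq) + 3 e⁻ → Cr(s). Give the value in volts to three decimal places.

-0.743 V

Since ΔG° = −nFE° is additive over sequential reductions, n₃E°₃ = n₁E°₁ + n₂E°₂.
E°₃ = (1×-0.41 + 2×-0.91) / 3 = (-2.230) / 3 = -0.743 V.
Simply averaging or adding the two E° values would be wrong; the electron-weighted sum is required.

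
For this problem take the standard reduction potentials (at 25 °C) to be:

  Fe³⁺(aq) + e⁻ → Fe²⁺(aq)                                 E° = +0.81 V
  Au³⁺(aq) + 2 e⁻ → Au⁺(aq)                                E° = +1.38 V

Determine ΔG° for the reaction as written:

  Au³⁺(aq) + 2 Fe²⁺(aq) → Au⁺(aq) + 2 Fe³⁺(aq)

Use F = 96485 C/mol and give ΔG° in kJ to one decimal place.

-110.0 kJ

As written, Au³⁺/Au⁺ is reduced (cathode) and Fe³⁺/Fe²⁺ is oxidised (anode), so E°cell = (+1.38) − (+0.81) = +0.57 V.
Balancing electrons gives n = 2.
ΔG° = −nFE° = −(2)(96485)(+0.57) = -109,993 J = -110.0 kJ.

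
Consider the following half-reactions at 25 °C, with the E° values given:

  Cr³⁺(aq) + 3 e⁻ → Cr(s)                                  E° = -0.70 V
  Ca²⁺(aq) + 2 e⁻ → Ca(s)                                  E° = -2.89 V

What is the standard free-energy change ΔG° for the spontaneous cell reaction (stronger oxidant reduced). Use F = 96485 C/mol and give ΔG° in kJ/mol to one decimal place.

Cr³⁺/Cr (E° = -0.70 V) is the cathode; Ca²⁺/Ca (E° = -2.89 V) is the anode, so E°cell = +2.19 V.
Balancing electrons gives n = 6 (lcm of 3 and 2).
ΔG° = −nFE° = −(6)(96485)(+2.19) = -1,267,813 J = -1267.8 kJ/mol.

-1267.8 kJ/mol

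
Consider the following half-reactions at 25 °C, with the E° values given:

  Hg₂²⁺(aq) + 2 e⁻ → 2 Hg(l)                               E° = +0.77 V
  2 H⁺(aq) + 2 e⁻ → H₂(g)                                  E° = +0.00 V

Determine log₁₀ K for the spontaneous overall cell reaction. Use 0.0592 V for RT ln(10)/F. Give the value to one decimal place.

26.0

Cathode: Hg₂²⁺/Hg; anode: H⁺/H₂. E°cell = +0.77 V, n = 2.
log K = nE°cell / 0.0592 = (2)(+0.77) / 0.0592 = 26.0.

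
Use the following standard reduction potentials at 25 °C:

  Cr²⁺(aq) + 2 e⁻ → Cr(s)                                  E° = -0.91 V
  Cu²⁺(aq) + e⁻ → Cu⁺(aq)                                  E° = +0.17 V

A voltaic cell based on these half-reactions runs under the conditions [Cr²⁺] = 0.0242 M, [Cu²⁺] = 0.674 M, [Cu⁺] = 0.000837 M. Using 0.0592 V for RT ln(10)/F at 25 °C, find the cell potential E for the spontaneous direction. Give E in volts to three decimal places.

+1.300 V

Cu²⁺/Cu⁺ is the cathode (higher E°), Cr²⁺/Cr the anode: E°cell = +0.17 − (-0.91) = +1.08 V, n = 2.
Overall: 2 Cu²⁺(aq) + Cr(s) → 2 Cu⁺(aq) + Cr²⁺(aq)
Q = [Cu⁺]^2·[Cr²⁺] / ([Cu²⁺]^2); log Q = -7.428.
E = E° − (0.0592/n) log Q = +1.08 − (0.0592/2)(-7.428) = +1.300 V.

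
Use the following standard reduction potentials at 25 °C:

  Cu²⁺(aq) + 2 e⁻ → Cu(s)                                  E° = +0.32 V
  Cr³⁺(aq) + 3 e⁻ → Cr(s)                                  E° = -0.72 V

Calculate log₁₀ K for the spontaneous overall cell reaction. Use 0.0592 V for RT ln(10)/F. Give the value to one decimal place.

Cathode: Cu²⁺/Cu; anode: Cr³⁺/Cr. E°cell = +1.04 V, n = 6.
log K = nE°cell / 0.0592 = (6)(+1.04) / 0.0592 = 105.4.

105.4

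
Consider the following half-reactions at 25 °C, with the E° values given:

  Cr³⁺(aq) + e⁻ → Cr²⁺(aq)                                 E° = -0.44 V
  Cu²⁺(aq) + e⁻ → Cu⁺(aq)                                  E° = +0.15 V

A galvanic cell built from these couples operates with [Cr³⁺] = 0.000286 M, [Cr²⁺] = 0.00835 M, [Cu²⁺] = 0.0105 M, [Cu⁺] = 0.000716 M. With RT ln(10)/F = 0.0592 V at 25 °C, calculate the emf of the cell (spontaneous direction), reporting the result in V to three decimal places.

Cu²⁺/Cu⁺ is the cathode (higher E°), Cr³⁺/Cr²⁺ the anode: E°cell = +0.15 − (-0.44) = +0.59 V, n = 1.
Overall: Cu²⁺(aq) + Cr²⁺(aq) → Cu⁺(aq) + Cr³⁺(aq)
Q = [Cu⁺]·[Cr³⁺] / ([Cu²⁺]·[Cr²⁺]); log Q = -2.632.
E = E° − (0.0592/n) log Q = +0.59 − (0.0592/1)(-2.632) = +0.746 V.

+0.746 V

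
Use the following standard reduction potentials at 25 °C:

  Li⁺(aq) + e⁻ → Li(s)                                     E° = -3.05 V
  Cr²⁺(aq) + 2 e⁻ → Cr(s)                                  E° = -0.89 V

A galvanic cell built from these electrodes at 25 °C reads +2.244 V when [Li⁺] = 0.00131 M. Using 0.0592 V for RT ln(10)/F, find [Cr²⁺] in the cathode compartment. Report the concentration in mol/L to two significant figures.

0.0012 M

Cr²⁺/Cr is the cathode, Li⁺/Li the anode: E°cell = +2.16 V, n = 2.
Overall reaction: Cr²⁺(aq) + 2 Li(s) → Cr(s) + 2 Li⁺(aq); Q = [Li⁺]^2/[Cr²⁺]^1.
From E = E° − (0.0592/n) log Q: log Q = (E° − E)·n/0.0592 = (+2.16 − (+2.244))·2/0.0592 = -2.8378.
So 1·log[Cr²⁺] = 2·log(0.00131) − log Q = -5.7655 − (-2.8378) = -2.9277; [Cr²⁺] = 10^(-2.9277) ≈ 0.0012 M.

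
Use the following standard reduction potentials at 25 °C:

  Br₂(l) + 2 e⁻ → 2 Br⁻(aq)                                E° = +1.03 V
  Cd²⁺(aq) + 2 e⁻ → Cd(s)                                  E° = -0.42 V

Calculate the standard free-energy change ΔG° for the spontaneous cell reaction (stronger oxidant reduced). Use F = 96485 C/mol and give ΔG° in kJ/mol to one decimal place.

Br₂/Br⁻ (E° = +1.03 V) is the cathode; Cd²⁺/Cd (E° = -0.42 V) is the anode, so E°cell = +1.45 V.
Balancing electrons gives n = 2 (lcm of 2 and 2).
ΔG° = −nFE° = −(2)(96485)(+1.45) = -279,806 J = -279.8 kJ/mol.

-279.8 kJ/mol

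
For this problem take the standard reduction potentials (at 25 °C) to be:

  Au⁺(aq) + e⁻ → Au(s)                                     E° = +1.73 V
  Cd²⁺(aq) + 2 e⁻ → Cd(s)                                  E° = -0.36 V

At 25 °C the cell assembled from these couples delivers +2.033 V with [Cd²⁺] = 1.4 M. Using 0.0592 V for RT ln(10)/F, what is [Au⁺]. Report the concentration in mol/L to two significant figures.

0.13 M

Au⁺/Au is the cathode, Cd²⁺/Cd the anode: E°cell = +2.09 V, n = 2.
Overall reaction: 2 Au⁺(aq) + Cd(s) → 2 Au(s) + Cd²⁺(aq); Q = [Cd²⁺]^1/[Au⁺]^2.
From E = E° − (0.0592/n) log Q: log Q = (E° − E)·n/0.0592 = (+2.09 − (+2.033))·2/0.0592 = 1.9257.
So 2·log[Au⁺] = 1·log(1.4) − log Q = 0.1461 − (1.9257) = -1.7796; log[Au⁺] = -1.7796 / 2 = -0.8898; [Au⁺] = 10^(-0.8898) ≈ 0.13 M.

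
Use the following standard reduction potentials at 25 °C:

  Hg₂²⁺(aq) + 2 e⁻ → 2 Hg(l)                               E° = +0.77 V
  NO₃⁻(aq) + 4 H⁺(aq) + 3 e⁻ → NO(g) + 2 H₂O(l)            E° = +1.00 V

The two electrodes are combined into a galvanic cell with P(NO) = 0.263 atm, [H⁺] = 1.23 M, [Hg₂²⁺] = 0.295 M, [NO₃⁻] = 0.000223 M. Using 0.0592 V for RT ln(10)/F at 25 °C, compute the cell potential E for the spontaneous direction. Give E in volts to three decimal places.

NO₃⁻/NO is the cathode (higher E°), Hg₂²⁺/Hg the anode: E°cell = +1.00 − (+0.77) = +0.23 V, n = 6.
Overall: 2 NO₃⁻(aq) + 8 H⁺(aq) + 6 Hg(l) → 2 NO(g) + 4 H₂O(l) + 3 Hg₂²⁺(aq)
Q = P(NO)^2·[Hg₂²⁺]^3 / ([NO₃⁻]^2·[H⁺]^8); log Q = 3.834.
E = E° − (0.0592/n) log Q = +0.23 − (0.0592/6)(3.834) = +0.192 V.

+0.192 V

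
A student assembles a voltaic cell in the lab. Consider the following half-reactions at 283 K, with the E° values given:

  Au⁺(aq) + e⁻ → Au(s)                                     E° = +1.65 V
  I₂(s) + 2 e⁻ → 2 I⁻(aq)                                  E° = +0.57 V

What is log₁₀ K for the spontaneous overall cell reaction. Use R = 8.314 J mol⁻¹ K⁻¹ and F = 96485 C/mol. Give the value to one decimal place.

Cathode: Au⁺/Au; anode: I₂/I⁻. E°cell = (+1.65) − (+0.57) = +1.08 V, with n = 2.
ΔG° = −nFE° = −RT ln K, so ln K = nFE°/(RT) = (2)(96485)(+1.08) / ((8.314)(283)) = 88.576.
log₁₀ K = 88.576 / ln 10 = 38.5.

38.5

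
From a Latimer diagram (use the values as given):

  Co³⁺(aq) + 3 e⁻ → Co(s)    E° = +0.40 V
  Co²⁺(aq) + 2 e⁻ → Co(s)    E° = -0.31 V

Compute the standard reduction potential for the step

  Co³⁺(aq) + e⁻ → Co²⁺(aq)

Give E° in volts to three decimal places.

+1.820 V

Sequential free energies add, so n₃E°₃ = n₁E°₁ + n₂E°₂.
With n₃ = 3, and the known step contributing 2×(-0.31) V, the unknown satisfies 1·E° = 3×(+0.40) − 2×(-0.31) = +1.820.
E° = +1.820 / 1 = +1.820 V.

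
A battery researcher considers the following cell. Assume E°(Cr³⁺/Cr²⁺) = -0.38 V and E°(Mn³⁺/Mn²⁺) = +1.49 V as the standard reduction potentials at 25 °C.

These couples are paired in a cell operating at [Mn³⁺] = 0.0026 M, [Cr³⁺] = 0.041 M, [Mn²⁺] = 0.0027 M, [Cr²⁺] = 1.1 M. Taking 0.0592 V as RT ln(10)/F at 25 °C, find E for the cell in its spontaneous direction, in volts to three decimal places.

Mn³⁺/Mn²⁺ is the cathode (higher E°), Cr³⁺/Cr²⁺ the anode: E°cell = +1.49 − (-0.38) = +1.87 V, n = 1.
Overall: Mn³⁺(aq) + Cr²⁺(aq) → Mn²⁺(aq) + Cr³⁺(aq)
Q = [Mn²⁺]·[Cr³⁺] / ([Mn³⁺]·[Cr²⁺]); log Q = -1.412.
E = E° − (0.0592/n) log Q = +1.87 − (0.0592/1)(-1.412) = +1.954 V.

+1.954 V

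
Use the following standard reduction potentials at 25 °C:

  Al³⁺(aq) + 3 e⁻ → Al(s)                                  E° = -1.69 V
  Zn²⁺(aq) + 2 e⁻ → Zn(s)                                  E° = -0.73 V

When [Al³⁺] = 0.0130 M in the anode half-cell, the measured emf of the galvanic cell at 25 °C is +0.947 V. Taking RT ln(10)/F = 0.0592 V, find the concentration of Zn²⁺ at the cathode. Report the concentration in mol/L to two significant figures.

0.020 M

Zn²⁺/Zn is the cathode, Al³⁺/Al the anode: E°cell = +0.96 V, n = 6.
Overall reaction: 3 Zn²⁺(aq) + 2 Al(s) → 3 Zn(s) + 2 Al³⁺(aq); Q = [Al³⁺]^2/[Zn²⁺]^3.
From E = E° − (0.0592/n) log Q: log Q = (E° − E)·n/0.0592 = (+0.96 − (+0.947))·6/0.0592 = 1.3176.
So 3·log[Zn²⁺] = 2·log(0.013) − log Q = -3.7721 − (1.3176) = -5.0897; log[Zn²⁺] = -5.0897 / 3 = -1.6966; [Zn²⁺] = 10^(-1.6966) ≈ 0.020 M.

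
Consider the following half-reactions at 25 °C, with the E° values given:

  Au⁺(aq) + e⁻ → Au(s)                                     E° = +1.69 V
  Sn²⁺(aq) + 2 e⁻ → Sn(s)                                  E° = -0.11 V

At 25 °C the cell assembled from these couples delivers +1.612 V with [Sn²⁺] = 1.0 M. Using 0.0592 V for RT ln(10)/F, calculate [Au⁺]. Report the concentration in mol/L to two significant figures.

0.00067 M

Au⁺/Au is the cathode, Sn²⁺/Sn the anode: E°cell = +1.80 V, n = 2.
Overall reaction: 2 Au⁺(aq) + Sn(s) → 2 Au(s) + Sn²⁺(aq); Q = [Sn²⁺]^1/[Au⁺]^2.
From E = E° − (0.0592/n) log Q: log Q = (E° − E)·n/0.0592 = (+1.80 − (+1.612))·2/0.0592 = 6.3514.
So 2·log[Au⁺] = 1·log(1) − log Q = 0.0000 − (6.3514) = -6.3514; log[Au⁺] = -6.3514 / 2 = -3.1757; [Au⁺] = 10^(-3.1757) ≈ 0.00067 M.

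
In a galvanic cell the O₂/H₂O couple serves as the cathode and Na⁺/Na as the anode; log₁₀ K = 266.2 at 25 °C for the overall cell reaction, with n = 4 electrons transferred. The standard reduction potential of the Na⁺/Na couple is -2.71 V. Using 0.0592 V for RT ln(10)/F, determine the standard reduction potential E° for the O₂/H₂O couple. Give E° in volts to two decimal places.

+1.23 V

E°cell = (0.0592/n)·log K = (0.0592/4)(266.2) = +3.940 V.
Since O₂/H₂O is the cathode and Na⁺/Na the anode, E°cell = E°(O₂/H₂O) − E°(Na⁺/Na).
So E°(O₂/H₂O) = E°cell + E°(Na⁺/Na) = +3.940 + (-2.71) = +1.23 V.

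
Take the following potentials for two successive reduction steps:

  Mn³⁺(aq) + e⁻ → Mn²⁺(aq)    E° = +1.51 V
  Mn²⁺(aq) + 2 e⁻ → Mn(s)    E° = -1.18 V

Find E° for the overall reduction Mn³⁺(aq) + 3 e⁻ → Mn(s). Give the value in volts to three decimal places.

Standard free energies of sequential steps add: ΔG°₃ = ΔG°₁ + ΔG°₂, so n₃E°₃ = n₁E°₁ + n₂E°₂.
E°₃ = (1×+1.51 + 2×-1.18) / 3 = (-0.850) / 3 = -0.283 V.
Simply averaging or adding the two E° values would be wrong; the electron-weighted sum is required.

-0.283 V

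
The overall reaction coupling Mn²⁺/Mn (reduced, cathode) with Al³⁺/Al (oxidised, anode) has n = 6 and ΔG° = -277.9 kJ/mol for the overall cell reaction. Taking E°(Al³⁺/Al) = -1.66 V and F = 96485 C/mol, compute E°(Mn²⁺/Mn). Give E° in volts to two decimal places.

-1.18 V

E°cell = −ΔG°/(nF) = −(-277.9×10³)/((6)(96485)) = +0.480 V.
Since Mn²⁺/Mn is the cathode and Al³⁺/Al the anode, E°cell = E°(Mn²⁺/Mn) − E°(Al³⁺/Al).
So E°(Mn²⁺/Mn) = E°cell + E°(Al³⁺/Al) = +0.480 + (-1.66) = -1.18 V.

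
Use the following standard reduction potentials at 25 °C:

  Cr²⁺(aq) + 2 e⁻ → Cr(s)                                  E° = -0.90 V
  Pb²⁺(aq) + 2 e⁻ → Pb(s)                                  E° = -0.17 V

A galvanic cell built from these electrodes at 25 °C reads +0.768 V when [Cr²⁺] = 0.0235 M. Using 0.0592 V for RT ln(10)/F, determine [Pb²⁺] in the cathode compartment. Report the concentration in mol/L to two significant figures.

0.45 M

Pb²⁺/Pb is the cathode, Cr²⁺/Cr the anode: E°cell = +0.73 V, n = 2.
Overall reaction: Pb²⁺(aq) + Cr(s) → Pb(s) + Cr²⁺(aq); Q = [Cr²⁺]^1/[Pb²⁺]^1.
From E = E° − (0.0592/n) log Q: log Q = (E° − E)·n/0.0592 = (+0.73 − (+0.768))·2/0.0592 = -1.2838.
So 1·log[Pb²⁺] = 1·log(0.0235) − log Q = -1.6289 − (-1.2838) = -0.3451; [Pb²⁺] = 10^(-0.3451) ≈ 0.45 M.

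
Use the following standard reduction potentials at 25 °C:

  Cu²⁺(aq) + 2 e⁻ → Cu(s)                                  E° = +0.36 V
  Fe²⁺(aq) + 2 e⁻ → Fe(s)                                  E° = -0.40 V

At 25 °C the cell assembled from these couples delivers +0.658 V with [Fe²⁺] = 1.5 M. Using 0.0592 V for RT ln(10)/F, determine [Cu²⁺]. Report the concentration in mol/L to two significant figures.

0.00054 M

Cu²⁺/Cu is the cathode, Fe²⁺/Fe the anode: E°cell = +0.76 V, n = 2.
Overall reaction: Cu²⁺(aq) + Fe(s) → Cu(s) + Fe²⁺(aq); Q = [Fe²⁺]^1/[Cu²⁺]^1.
From E = E° − (0.0592/n) log Q: log Q = (E° − E)·n/0.0592 = (+0.76 − (+0.658))·2/0.0592 = 3.4459.
So 1·log[Cu²⁺] = 1·log(1.5) − log Q = 0.1761 − (3.4459) = -3.2698; [Cu²⁺] = 10^(-3.2698) ≈ 0.00054 M.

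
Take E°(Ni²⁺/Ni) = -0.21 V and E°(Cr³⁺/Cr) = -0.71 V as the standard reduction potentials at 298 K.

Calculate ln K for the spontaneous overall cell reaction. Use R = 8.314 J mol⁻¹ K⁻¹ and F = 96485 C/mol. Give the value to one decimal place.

116.8

Cathode: Ni²⁺/Ni; anode: Cr³⁺/Cr. E°cell = (-0.21) − (-0.71) = +0.50 V, with n = 6.
ΔG° = −nFE° = −RT ln K, so ln K = nFE°/(RT) = (6)(96485)(+0.50) / ((8.314)(298)) = 116.830.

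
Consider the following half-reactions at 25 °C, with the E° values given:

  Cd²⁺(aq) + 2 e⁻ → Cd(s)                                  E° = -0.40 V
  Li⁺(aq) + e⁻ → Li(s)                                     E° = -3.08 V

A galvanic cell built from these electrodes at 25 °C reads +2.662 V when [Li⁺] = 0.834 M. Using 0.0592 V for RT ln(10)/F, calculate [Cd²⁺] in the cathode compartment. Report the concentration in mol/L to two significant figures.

0.17 M

Cd²⁺/Cd is the cathode, Li⁺/Li the anode: E°cell = +2.68 V, n = 2.
Overall reaction: Cd²⁺(aq) + 2 Li(s) → Cd(s) + 2 Li⁺(aq); Q = [Li⁺]^2/[Cd²⁺]^1.
From E = E° − (0.0592/n) log Q: log Q = (E° − E)·n/0.0592 = (+2.68 − (+2.662))·2/0.0592 = 0.6081.
So 1·log[Cd²⁺] = 2·log(0.834) − log Q = -0.1577 − (0.6081) = -0.7658; [Cd²⁺] = 10^(-0.7658) ≈ 0.17 M.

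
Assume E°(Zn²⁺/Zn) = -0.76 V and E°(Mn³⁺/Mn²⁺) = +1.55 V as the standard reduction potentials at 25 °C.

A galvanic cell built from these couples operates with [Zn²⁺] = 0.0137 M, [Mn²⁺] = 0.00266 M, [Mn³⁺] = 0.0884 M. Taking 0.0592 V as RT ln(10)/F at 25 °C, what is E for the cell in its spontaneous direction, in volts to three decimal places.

Mn³⁺/Mn²⁺ is the cathode (higher E°), Zn²⁺/Zn the anode: E°cell = +1.55 − (-0.76) = +2.31 V, n = 2.
Overall: 2 Mn³⁺(aq) + Zn(s) → 2 Mn²⁺(aq) + Zn²⁺(aq)
Q = [Mn²⁺]^2·[Zn²⁺] / ([Mn³⁺]^2); log Q = -4.906.
E = E° − (0.0592/n) log Q = +2.31 − (0.0592/2)(-4.906) = +2.455 V.

+2.455 V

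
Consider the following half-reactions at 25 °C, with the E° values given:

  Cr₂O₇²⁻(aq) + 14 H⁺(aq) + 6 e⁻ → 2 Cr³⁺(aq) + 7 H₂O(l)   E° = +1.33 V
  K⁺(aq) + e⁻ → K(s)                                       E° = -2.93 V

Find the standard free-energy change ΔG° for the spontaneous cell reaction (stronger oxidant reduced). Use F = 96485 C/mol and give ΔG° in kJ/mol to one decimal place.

-2466.2 kJ/mol

Cr₂O₇²⁻/Cr³⁺ (E° = +1.33 V) is the cathode; K⁺/K (E° = -2.93 V) is the anode, so E°cell = +4.26 V.
Balancing electrons gives n = 6 (lcm of 6 and 1).
ΔG° = −nFE° = −(6)(96485)(+4.26) = -2,466,157 J = -2466.2 kJ/mol.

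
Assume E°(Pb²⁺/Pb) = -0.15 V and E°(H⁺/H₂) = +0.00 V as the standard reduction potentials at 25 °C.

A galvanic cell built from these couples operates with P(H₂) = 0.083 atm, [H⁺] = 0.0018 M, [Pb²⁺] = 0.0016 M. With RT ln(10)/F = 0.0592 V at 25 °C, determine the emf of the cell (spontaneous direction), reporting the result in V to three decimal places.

H⁺/H₂ is the cathode (higher E°), Pb²⁺/Pb the anode: E°cell = +0.00 − (-0.15) = +0.15 V, n = 2.
Overall: 2 H⁺(aq) + Pb(s) → H₂(g) + Pb²⁺(aq)
Q = P(H₂)·[Pb²⁺] / ([H⁺]^2); log Q = 1.613.
E = E° − (0.0592/n) log Q = +0.15 − (0.0592/2)(1.613) = +0.102 V.

+0.102 V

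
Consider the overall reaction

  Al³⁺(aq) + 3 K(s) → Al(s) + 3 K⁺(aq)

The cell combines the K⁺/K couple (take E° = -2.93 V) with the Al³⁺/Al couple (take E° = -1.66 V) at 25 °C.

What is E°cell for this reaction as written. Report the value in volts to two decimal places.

The Al³⁺/Al couple has the higher reduction potential, so it is the cathode; K⁺/K is oxidised at the anode.
E°cell = E°(cathode) − E°(anode) = (-1.66) − (-2.93) = +1.27 V.

+1.27 V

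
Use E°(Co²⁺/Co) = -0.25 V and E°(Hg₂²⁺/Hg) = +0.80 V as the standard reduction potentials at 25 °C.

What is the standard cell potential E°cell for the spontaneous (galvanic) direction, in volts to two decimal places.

+1.05 V

The Hg₂²⁺/Hg couple has the higher reduction potential, so it is the cathode; Co²⁺/Co is oxidised at the anode.
E°cell = E°(cathode) − E°(anode) = (+0.80) − (-0.25) = +1.05 V.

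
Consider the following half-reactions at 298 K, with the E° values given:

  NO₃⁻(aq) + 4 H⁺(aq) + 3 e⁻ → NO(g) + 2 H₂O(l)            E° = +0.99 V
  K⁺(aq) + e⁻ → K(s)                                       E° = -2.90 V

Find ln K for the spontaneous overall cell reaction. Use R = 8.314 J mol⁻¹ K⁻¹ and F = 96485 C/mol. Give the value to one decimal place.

Cathode: NO₃⁻/NO; anode: K⁺/K. E°cell = (+0.99) − (-2.90) = +3.89 V, with n = 3.
ΔG° = −nFE° = −RT ln K, so ln K = nFE°/(RT) = (3)(96485)(+3.89) / ((8.314)(298)) = 454.469.

454.5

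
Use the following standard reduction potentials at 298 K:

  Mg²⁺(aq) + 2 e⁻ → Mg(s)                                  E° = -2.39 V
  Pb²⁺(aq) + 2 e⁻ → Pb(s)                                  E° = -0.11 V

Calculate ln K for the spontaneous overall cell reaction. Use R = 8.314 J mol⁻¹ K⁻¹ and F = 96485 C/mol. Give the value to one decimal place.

Cathode: Pb²⁺/Pb; anode: Mg²⁺/Mg. E°cell = (-0.11) − (-2.39) = +2.28 V, with n = 2.
ΔG° = −nFE° = −RT ln K, so ln K = nFE°/(RT) = (2)(96485)(+2.28) / ((8.314)(298)) = 177.582.

177.6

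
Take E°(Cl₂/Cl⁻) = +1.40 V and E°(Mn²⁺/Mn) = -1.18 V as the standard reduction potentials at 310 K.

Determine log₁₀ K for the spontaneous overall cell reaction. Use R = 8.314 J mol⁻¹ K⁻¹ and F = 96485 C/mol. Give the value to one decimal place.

Cathode: Cl₂/Cl⁻; anode: Mn²⁺/Mn. E°cell = (+1.40) − (-1.18) = +2.58 V, with n = 2.
ΔG° = −nFE° = −RT ln K, so ln K = nFE°/(RT) = (2)(96485)(+2.58) / ((8.314)(310)) = 193.169.
log₁₀ K = 193.169 / ln 10 = 83.9.

83.9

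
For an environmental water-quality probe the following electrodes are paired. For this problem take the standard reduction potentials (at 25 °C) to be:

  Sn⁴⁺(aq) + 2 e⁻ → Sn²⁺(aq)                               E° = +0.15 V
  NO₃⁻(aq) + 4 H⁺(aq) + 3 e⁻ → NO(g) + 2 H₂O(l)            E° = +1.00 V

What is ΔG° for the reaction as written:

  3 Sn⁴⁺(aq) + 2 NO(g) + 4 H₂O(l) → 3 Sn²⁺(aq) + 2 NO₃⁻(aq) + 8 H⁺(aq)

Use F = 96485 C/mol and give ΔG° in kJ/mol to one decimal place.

+492.1 kJ/mol

As written, Sn⁴⁺/Sn²⁺ is reduced (cathode) and NO₃⁻/NO is oxidised (anode), so E°cell = (+0.15) − (+1.00) = -0.85 V.
Balancing electrons gives n = 6.
ΔG° = −nFE° = −(6)(96485)(-0.85) = 492,074 J = +492.1 kJ/mol.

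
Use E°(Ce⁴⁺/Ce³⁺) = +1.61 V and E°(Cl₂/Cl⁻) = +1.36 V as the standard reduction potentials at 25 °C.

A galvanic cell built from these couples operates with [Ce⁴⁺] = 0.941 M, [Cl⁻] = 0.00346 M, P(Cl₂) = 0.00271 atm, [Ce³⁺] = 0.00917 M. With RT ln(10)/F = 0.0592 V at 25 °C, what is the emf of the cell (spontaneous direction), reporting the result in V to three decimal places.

Ce⁴⁺/Ce³⁺ is the cathode (higher E°), Cl₂/Cl⁻ the anode: E°cell = +1.61 − (+1.36) = +0.25 V, n = 2.
Overall: 2 Ce⁴⁺(aq) + 2 Cl⁻(aq) → 2 Ce³⁺(aq) + Cl₂(g)
Q = [Ce³⁺]^2·P(Cl₂) / ([Ce⁴⁺]^2·[Cl⁻]^2); log Q = -1.668.
E = E° − (0.0592/n) log Q = +0.25 − (0.0592/2)(-1.668) = +0.299 V.

+0.299 V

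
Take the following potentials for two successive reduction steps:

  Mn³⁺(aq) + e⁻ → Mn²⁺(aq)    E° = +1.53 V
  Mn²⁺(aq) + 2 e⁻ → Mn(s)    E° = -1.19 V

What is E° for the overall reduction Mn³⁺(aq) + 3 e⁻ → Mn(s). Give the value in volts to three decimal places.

Since ΔG° = −nFE° is additive over sequential reductions, n₃E°₃ = n₁E°₁ + n₂E°₂.
E°₃ = (1×+1.53 + 2×-1.19) / 3 = (-0.850) / 3 = -0.283 V.
E° values themselves are not directly additive — weighting by electron count is essential.

-0.283 V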